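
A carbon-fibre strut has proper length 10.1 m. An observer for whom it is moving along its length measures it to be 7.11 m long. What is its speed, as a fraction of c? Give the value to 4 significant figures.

β ≈ 0.7102

γ = L₀/L = 10.1/7.11 = 1.42053
β = √(1 − 1/γ²) = 0.7102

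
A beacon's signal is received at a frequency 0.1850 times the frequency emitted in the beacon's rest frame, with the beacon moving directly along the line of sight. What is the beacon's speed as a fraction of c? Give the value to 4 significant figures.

f_obs/f_src = √((1−β)/(1+β)) = 0.1850  ⇒  (1−β)/(1+β) = 0.0342250
β = |1 − D²|/(1 + D²) = |1 − 0.0342250|/(1 + 0.0342250) = 0.9338

β ≈ 0.9338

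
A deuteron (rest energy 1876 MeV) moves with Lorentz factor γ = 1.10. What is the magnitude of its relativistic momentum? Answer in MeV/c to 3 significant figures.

p ≈ 860 MeV/c

β = √(1 − 1/γ²) = √(1 − 1/1.10²) = 0.41660
p = γβm₀c = 1.10 × 0.41660 × 1876 MeV/c = 860 MeV/c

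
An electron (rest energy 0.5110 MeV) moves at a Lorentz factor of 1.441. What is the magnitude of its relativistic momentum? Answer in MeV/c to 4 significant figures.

β = √(1 − 1/γ²) = √(1 − 1/1.441²) = 0.720011
p = γβm₀c = 1.441 × 0.720011 × 0.5110 MeV/c = 0.5302 MeV/c

p ≈ 0.5302 MeV/c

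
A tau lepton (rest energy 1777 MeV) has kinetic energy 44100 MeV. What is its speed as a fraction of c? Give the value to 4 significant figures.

β ≈ 0.9992

γ = 1 + K/(m₀c²) = 1 + 44100/1777 = 25.8171
β = √(1 − 1/γ²) = 0.9992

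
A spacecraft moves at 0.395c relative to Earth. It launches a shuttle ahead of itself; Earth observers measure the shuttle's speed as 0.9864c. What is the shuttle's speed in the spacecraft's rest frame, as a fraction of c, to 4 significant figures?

u' ≈ 0.9689c

Inverse velocity addition: u' = (u − v)/(1 − uv/c²)
= (0.9864 − 0.395)/(1 − 0.9864×0.395) = 0.5914/0.610372 = 0.9689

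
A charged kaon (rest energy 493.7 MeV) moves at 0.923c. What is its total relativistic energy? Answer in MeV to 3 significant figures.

E ≈ 1280 MeV

γ = 1/√(1 − 0.923²) = 2.5988
E = γm₀c² = 2.5988 × 493.7 MeV = 1280 MeV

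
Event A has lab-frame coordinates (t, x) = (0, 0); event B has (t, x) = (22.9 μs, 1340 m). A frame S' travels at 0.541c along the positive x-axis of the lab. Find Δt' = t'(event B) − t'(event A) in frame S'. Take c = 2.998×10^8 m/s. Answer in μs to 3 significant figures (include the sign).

γ = 1/√(1 − 0.541²) = 1.1890
Δt' = γ(Δt − vΔx/c²) = 1.1890 × (22.9 μs − 0.541×1340 m / (2.998×10^8 m/s))
= 1.1890 × (20.482 μs) = 24.4 μs

Δt' ≈ 24.4 μs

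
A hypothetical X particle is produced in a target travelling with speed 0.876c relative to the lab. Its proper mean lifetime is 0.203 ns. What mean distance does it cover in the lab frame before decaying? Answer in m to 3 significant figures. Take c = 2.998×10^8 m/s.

γ = 1/√(1 − 0.876²) = 2.0734
Dilated lifetime: Δt = γτ₀ = 2.0734 × 0.203 ns = 0.42089 ns
d = vΔt = 0.876c × 0.42089 ns = 2.6262×10^8 m/s × 4.2089×10^-10 s = 0.111 m

d ≈ 0.111 m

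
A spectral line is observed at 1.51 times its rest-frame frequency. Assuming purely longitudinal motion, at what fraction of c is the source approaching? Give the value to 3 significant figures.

f_obs/f_src = √((1+β)/(1−β)) = 1.51  ⇒  (1+β)/(1−β) = 2.2801
β = |1 − D²|/(1 + D²) = |1 − 2.2801|/(1 + 2.2801) = 0.390

β ≈ 0.390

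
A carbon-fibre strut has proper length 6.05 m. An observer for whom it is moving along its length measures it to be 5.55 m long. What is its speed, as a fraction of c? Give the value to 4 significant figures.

γ = L₀/L = 6.05/5.55 = 1.09009
β = √(1 − 1/γ²) = 0.3981

β ≈ 0.3981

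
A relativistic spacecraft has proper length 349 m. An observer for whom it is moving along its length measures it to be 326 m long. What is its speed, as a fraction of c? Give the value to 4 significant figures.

γ = L₀/L = 349/326 = 1.07055
β = √(1 − 1/γ²) = 0.3570

β ≈ 0.3570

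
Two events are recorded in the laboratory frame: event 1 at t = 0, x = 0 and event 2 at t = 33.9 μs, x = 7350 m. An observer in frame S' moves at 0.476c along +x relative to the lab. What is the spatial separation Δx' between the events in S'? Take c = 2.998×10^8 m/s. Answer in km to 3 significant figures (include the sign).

γ = 1/√(1 − 0.476²) = 1.1371
Δx' = γ(Δx − vΔt) = 1.1371 × (7350 m − 0.476×(2.998×10^8 m/s)×33.9×10^-6 s)
= 1.1371 × (2512.3 m) = 2.86 km

Δx' ≈ 2.86 km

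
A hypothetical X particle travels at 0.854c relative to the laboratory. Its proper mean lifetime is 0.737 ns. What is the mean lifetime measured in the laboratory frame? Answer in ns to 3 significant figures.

γ = 1/√(1 − 0.854²) = 1.9221
Time dilation: Δt = γτ₀ = 1.9221 × 0.737 ns = 1.42 ns

Δt ≈ 1.42 ns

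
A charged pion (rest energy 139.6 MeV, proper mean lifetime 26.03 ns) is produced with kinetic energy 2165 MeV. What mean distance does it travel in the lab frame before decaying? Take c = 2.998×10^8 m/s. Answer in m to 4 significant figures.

γ = 1 + K/(m₀c²) = 1 + 2165/139.6 = 16.5086
β = √(1 − 1/γ²) = 0.998164
Dilated lifetime: γτ₀ = 16.5086 × 26.03 ns = 429.719 ns
d = βc·γτ₀ = 0.998164 × (2.998×10^8 m/s) × 4.29719×10^-7 s = 128.6 m

d ≈ 128.6 m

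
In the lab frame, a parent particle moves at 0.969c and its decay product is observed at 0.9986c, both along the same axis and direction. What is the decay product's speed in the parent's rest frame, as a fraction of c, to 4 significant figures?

Inverse velocity addition: u' = (u − v)/(1 − uv/c²)
= (0.9986 − 0.969)/(1 − 0.9986×0.969) = 0.02960/0.0323566 = 0.9148

u' ≈ 0.9148c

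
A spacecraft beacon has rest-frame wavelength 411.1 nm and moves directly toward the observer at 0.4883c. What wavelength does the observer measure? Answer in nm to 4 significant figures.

Relativistic Doppler: λ_obs = λ_src √((1−β)/(1+β))
= 411.1 × √(0.511700/1.48830) = 411.1 × 0.586357 = 241.1 nm

λ_obs ≈ 241.1 nm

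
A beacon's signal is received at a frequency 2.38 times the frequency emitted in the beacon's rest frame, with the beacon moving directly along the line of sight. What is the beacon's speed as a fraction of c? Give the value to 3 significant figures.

β ≈ 0.700

f_obs/f_src = √((1+β)/(1−β)) = 2.38  ⇒  (1+β)/(1−β) = 5.6644
β = |1 − D²|/(1 + D²) = |1 − 5.6644|/(1 + 5.6644) = 0.700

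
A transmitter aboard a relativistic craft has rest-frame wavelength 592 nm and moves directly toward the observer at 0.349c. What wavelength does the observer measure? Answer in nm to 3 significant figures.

λ_obs ≈ 411 nm

Relativistic Doppler: λ_obs = λ_src √((1−β)/(1+β))
= 592 × √(0.65100/1.3490) = 592 × 0.69468 = 411 nm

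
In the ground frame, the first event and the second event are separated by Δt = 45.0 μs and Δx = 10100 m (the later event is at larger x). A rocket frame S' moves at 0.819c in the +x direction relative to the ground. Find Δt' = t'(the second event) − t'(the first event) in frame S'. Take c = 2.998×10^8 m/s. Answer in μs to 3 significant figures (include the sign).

γ = 1/√(1 − 0.819²) = 1.7428
Δt' = γ(Δt − vΔx/c²) = 1.7428 × (45.0 μs − 0.819×10100 m / (2.998×10^8 m/s))
= 1.7428 × (17.409 μs) = 30.3 μs

Δt' ≈ 30.3 μs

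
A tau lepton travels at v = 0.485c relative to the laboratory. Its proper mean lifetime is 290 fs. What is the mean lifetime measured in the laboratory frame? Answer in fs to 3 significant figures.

γ = 1/√(1 − 0.485²) = 1.1435
Time dilation: Δt = γτ₀ = 1.1435 × 290 fs = 332 fs

Δt ≈ 332 fs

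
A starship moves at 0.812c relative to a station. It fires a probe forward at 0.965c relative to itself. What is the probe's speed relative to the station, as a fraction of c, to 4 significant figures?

Relativistic velocity addition: u = (u' + v)/(1 + u'v/c²)
= (0.965 + 0.812)/(1 + 0.965×0.812) = 1.777/1.78358 = 0.9963

u ≈ 0.9963c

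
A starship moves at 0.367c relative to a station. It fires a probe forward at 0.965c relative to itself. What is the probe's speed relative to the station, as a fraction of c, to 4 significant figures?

u ≈ 0.9836c

Relativistic velocity addition: u = (u' + v)/(1 + u'v/c²)
= (0.965 + 0.367)/(1 + 0.965×0.367) = 1.332/1.35415 = 0.9836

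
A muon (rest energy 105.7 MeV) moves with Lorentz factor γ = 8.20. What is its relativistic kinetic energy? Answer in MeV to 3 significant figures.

K ≈ 761 MeV

γ = 8.20 (given)
K = (γ − 1)m₀c² = (8.20 − 1) × 105.7 MeV = 7.2000 × 105.7 MeV = 761 MeV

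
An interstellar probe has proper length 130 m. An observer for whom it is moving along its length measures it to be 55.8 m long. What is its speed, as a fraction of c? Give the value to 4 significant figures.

β ≈ 0.9032

γ = L₀/L = 130/55.8 = 2.32975
β = √(1 − 1/γ²) = 0.9032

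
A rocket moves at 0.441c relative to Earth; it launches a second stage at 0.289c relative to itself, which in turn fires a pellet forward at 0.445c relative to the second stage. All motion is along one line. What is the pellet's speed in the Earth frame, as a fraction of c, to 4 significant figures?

u ≈ 0.8481c

Compose boost 2: (0.289 + 0.441)/(1 + 0.289×0.441) = 0.7300/1.12745 = 0.647479
Compose boost 3: (0.445 + 0.647479)/(1 + 0.445×0.647479) = 1.09248/1.28813 = 0.8481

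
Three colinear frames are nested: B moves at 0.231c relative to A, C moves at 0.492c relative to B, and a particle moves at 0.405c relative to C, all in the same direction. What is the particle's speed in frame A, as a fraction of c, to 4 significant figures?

u ≈ 0.8347c

Compose boost 2: (0.492 + 0.231)/(1 + 0.492×0.231) = 0.7230/1.11365 = 0.649215
Compose boost 3: (0.405 + 0.649215)/(1 + 0.405×0.649215) = 1.05422/1.26293 = 0.8347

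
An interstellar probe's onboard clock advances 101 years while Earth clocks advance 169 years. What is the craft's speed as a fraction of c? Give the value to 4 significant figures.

β ≈ 0.8018

γ = Δt/τ₀ = 169/101 = 1.67327
β = √(1 − 1/γ²) = √(1 − 1/1.67327²) = 0.8018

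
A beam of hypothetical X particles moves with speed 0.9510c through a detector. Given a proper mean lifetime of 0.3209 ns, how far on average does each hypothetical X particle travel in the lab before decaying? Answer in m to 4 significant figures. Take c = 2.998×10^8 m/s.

γ = 1/√(1 − 0.9510²) = 3.23425
Dilated lifetime: Δt = γτ₀ = 3.23425 × 0.3209 ns = 1.03787 ns
d = vΔt = 0.9510c × 1.03787 ns = 2.85110×10^8 m/s × 1.03787×10^-9 s = 0.2959 m

d ≈ 0.2959 m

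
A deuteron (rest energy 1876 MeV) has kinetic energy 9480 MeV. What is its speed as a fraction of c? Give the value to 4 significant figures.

β ≈ 0.9863

γ = 1 + K/(m₀c²) = 1 + 9480/1876 = 6.05330
β = √(1 − 1/γ²) = 0.9863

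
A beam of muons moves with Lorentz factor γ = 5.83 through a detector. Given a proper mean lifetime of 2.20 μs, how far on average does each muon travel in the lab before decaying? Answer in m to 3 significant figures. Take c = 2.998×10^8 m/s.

d ≈ 3790 m

β = √(1 − 1/γ²) = √(1 − 1/5.83²) = 0.98518
Dilated lifetime: Δt = γτ₀ = 5.83 × 2.20 μs = 12.826 μs
d = vΔt = 0.98518c × 12.826 μs = 2.9536×10^8 m/s × 1.2826×10^-5 s = 3790 m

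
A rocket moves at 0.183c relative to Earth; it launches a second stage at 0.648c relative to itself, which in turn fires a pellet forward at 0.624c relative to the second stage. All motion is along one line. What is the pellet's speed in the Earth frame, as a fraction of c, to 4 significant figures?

u ≈ 0.9340c

Compose boost 2: (0.648 + 0.183)/(1 + 0.648×0.183) = 0.8310/1.11858 = 0.742904
Compose boost 3: (0.624 + 0.742904)/(1 + 0.624×0.742904) = 1.36690/1.46357 = 0.9340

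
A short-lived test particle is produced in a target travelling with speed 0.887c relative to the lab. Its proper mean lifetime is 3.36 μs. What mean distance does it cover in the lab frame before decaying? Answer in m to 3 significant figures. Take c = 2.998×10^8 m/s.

γ = 1/√(1 − 0.887²) = 2.1656
Dilated lifetime: Δt = γτ₀ = 2.1656 × 3.36 μs = 7.2764 μs
d = vΔt = 0.887c × 7.2764 μs = 2.6592×10^8 m/s × 7.2764×10^-6 s = 1930 m

d ≈ 1930 m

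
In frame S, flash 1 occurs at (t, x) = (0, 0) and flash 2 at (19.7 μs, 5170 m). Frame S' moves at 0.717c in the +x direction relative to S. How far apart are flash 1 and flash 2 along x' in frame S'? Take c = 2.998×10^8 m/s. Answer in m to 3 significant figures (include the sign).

γ = 1/√(1 − 0.717²) = 1.4346
Δx' = γ(Δx − vΔt) = 1.4346 × (5170 m − 0.717×(2.998×10^8 m/s)×19.7×10^-6 s)
= 1.4346 × (935.35 m) = 1340 m

Δx' ≈ 1340 m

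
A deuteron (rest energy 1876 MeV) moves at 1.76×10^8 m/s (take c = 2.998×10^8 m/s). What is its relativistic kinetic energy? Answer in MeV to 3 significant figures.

K ≈ 441 MeV

β = v/c = 1.76×10^8 / 2.998×10^8 = 0.58706
γ = 1/√(1 − 0.58706²) = 1.2353
K = (γ − 1)m₀c² = (1.2353 − 1) × 1876 MeV = 0.23526 × 1876 MeV = 441 MeV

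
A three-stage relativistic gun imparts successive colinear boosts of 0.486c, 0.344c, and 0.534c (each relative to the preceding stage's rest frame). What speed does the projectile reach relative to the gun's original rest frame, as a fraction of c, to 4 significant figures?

u ≈ 0.9024c

Compose boost 2: (0.344 + 0.486)/(1 + 0.344×0.486) = 0.8300/1.16718 = 0.711113
Compose boost 3: (0.534 + 0.711113)/(1 + 0.534×0.711113) = 1.24511/1.37973 = 0.9024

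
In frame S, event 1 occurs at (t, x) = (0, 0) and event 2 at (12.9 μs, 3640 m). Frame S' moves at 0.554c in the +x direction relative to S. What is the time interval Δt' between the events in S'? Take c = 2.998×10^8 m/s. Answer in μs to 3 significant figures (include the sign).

Δt' ≈ 7.42 μs

γ = 1/√(1 − 0.554²) = 1.2012
Δt' = γ(Δt − vΔx/c²) = 1.2012 × (12.9 μs − 0.554×3640 m / (2.998×10^8 m/s))
= 1.2012 × (6.1736 μs) = 7.42 μs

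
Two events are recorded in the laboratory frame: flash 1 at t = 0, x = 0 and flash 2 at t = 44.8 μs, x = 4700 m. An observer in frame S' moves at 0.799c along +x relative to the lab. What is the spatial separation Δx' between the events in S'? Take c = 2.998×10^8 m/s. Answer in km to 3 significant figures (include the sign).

Δx' ≈ -10.0 km

γ = 1/√(1 − 0.799²) = 1.6630
Δx' = γ(Δx − vΔt) = 1.6630 × (4700 m − 0.799×(2.998×10^8 m/s)×44.8×10^-6 s)
= 1.6630 × (-6031.4 m) = -10.0 km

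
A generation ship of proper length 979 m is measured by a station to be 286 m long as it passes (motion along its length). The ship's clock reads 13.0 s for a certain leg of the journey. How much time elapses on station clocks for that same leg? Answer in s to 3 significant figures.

Δt ≈ 44.5 s

Length contraction ⇒ γ = L₀/L = 979/286 = 3.4231
Time dilation: Δt = γτ₀ = 3.4231 × 13.0 s = 44.5 s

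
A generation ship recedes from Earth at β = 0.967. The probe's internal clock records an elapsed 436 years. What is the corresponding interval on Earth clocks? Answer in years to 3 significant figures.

γ = 1/√(1 − 0.967²) = 3.9250
Time dilation: Δt = γτ₀ = 3.9250 × 436 years = 1710 years

Δt ≈ 1710 years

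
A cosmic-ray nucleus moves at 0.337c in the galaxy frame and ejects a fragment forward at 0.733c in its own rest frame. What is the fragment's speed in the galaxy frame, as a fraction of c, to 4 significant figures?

u ≈ 0.8580c

Compose boost 2: (0.733 + 0.337)/(1 + 0.733×0.337) = 1.070/1.24702 = 0.8580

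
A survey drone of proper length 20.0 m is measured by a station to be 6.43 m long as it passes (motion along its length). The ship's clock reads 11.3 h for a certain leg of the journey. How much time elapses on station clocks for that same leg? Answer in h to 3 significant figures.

Length contraction ⇒ γ = L₀/L = 20.0/6.43 = 3.1104
Time dilation: Δt = γτ₀ = 3.1104 × 11.3 h = 35.1 h

Δt ≈ 35.1 h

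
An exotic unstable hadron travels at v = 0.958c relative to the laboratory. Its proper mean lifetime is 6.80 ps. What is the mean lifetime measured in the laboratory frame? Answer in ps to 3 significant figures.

Δt ≈ 23.7 ps

γ = 1/√(1 − 0.958²) = 3.4871
Time dilation: Δt = γτ₀ = 3.4871 × 6.80 ps = 23.7 ps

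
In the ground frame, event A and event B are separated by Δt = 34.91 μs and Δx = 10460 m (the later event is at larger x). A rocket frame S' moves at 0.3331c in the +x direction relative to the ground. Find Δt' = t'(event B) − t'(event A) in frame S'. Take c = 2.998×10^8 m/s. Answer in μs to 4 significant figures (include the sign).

γ = 1/√(1 − 0.3331²) = 1.06057
Δt' = γ(Δt − vΔx/c²) = 1.06057 × (34.91 μs − 0.3331×10460 m / (2.998×10^8 m/s))
= 1.06057 × (23.2882 μs) = 24.70 μs

Δt' ≈ 24.70 μs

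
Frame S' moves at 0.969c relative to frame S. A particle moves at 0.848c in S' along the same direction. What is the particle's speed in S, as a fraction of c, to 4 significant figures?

Relativistic velocity addition: u = (u' + v)/(1 + u'v/c²)
= (0.848 + 0.969)/(1 + 0.848×0.969) = 1.817/1.82171 = 0.9974

u ≈ 0.9974c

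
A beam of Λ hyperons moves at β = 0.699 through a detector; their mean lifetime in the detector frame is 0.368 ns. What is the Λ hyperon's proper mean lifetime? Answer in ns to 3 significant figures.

γ = 1/√(1 − 0.699²) = 1.3984
Proper time: τ₀ = Δt/γ = 0.368/1.3984 = 0.263 ns

τ₀ ≈ 0.263 ns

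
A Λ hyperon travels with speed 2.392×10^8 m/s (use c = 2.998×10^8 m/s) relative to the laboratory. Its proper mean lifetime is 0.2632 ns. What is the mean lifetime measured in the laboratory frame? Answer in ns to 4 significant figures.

β = v/c = 2.392×10^8 / 2.998×10^8 = 0.797865
γ = 1/√(1 − 0.797865²) = 1.65883
Time dilation: Δt = γτ₀ = 1.65883 × 0.2632 ns = 0.4366 ns

Δt ≈ 0.4366 ns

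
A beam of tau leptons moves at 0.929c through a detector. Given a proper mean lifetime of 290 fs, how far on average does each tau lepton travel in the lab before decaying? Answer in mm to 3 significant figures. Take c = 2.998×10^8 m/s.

d ≈ 0.218 mm

γ = 1/√(1 − 0.929²) = 2.7021
Dilated lifetime: Δt = γτ₀ = 2.7021 × 290 fs = 783.61 fs
d = vΔt = 0.929c × 783.61 fs = 2.7851×10^8 m/s × 7.8361×10^-13 s = 0.218 mm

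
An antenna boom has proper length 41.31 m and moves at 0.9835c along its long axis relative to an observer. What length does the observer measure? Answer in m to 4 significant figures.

L ≈ 7.473 m

γ = 1/√(1 − 0.9835²) = 5.52767
Length contraction: L = L₀/γ = 41.31/5.52767 = 7.473 m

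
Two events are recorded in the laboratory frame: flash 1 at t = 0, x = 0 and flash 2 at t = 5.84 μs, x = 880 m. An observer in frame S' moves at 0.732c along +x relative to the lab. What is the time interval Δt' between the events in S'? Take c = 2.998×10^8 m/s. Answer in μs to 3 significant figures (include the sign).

γ = 1/√(1 − 0.732²) = 1.4678
Δt' = γ(Δt − vΔx/c²) = 1.4678 × (5.84 μs − 0.732×880 m / (2.998×10^8 m/s))
= 1.4678 × (3.6914 μs) = 5.42 μs

Δt' ≈ 5.42 μs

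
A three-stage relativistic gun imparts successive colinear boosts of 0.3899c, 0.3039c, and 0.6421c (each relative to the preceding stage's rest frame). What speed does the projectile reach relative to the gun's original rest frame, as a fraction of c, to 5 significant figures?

Compose boost 2: (0.3039 + 0.3899)/(1 + 0.3039×0.3899) = 0.69380/1.118491 = 0.6203002
Compose boost 3: (0.6421 + 0.6203002)/(1 + 0.6421×0.6203002) = 1.262400/1.398295 = 0.90281

u ≈ 0.90281c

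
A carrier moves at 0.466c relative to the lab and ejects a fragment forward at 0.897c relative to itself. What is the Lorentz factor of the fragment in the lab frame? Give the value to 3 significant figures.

γ ≈ 3.63

u_lab = (0.897 + 0.466)/(1 + 0.897×0.466) = 1.363/1.41800 = 0.961212
γ = 1/√(1 − 0.961212²) = 3.63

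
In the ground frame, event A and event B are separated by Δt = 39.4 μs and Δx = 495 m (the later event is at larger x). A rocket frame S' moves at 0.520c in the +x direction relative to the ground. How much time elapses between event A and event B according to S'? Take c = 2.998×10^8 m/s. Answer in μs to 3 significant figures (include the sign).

γ = 1/√(1 − 0.520²) = 1.1707
Δt' = γ(Δt − vΔx/c²) = 1.1707 × (39.4 μs − 0.520×495 m / (2.998×10^8 m/s))
= 1.1707 × (38.541 μs) = 45.1 μs

Δt' ≈ 45.1 μs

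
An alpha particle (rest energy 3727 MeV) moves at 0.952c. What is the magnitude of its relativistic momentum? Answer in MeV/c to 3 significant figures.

p ≈ 11600 MeV/c

γ = 1/√(1 − 0.952²) = 3.2669
p = γβm₀c = 3.2669 × 0.952 × 3727 MeV/c = 11600 MeV/c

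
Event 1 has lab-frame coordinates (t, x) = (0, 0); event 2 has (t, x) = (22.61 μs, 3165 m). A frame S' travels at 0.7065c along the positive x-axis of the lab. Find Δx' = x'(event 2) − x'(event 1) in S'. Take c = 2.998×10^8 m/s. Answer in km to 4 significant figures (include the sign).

Δx' ≈ -2.295 km

γ = 1/√(1 − 0.7065²) = 1.41300
Δx' = γ(Δx − vΔt) = 1.41300 × (3165 m − 0.7065×(2.998×10^8 m/s)×22.61×10^-6 s)
= 1.41300 × (-1623.99 m) = -2.295 km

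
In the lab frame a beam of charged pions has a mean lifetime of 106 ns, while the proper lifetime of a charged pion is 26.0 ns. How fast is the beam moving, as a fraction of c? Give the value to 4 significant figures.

γ = Δt/τ₀ = 106/26.0 = 4.07692
β = √(1 − 1/γ²) = √(1 − 1/4.07692²) = 0.9695

β ≈ 0.9695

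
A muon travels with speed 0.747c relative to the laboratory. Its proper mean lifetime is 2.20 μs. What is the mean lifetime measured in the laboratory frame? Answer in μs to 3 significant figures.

Δt ≈ 3.31 μs

γ = 1/√(1 − 0.747²) = 1.5042
Time dilation: Δt = γτ₀ = 1.5042 × 2.20 μs = 3.31 μs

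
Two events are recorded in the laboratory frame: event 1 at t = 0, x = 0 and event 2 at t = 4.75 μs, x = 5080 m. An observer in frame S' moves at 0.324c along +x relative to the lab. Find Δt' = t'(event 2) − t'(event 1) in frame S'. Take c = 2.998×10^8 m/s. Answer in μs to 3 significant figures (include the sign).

γ = 1/√(1 − 0.324²) = 1.0570
Δt' = γ(Δt − vΔx/c²) = 1.0570 × (4.75 μs − 0.324×5080 m / (2.998×10^8 m/s))
= 1.0570 × (-0.74006 μs) = -0.782 μs

Δt' ≈ -0.782 μs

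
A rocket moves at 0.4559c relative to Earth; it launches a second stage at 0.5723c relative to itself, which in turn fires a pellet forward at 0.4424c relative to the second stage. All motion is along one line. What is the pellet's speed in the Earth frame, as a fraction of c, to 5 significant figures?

u ≈ 0.92437c

Compose boost 2: (0.5723 + 0.4559)/(1 + 0.5723×0.4559) = 1.0282/1.260912 = 0.8154418
Compose boost 3: (0.4424 + 0.8154418)/(1 + 0.4424×0.8154418) = 1.257842/1.360751 = 0.92437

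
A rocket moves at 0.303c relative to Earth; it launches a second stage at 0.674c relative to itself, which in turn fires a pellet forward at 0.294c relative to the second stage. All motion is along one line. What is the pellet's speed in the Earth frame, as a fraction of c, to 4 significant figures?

u ≈ 0.8924c

Compose boost 2: (0.674 + 0.303)/(1 + 0.674×0.303) = 0.9770/1.20422 = 0.811312
Compose boost 3: (0.294 + 0.811312)/(1 + 0.294×0.811312) = 1.10531/1.23853 = 0.8924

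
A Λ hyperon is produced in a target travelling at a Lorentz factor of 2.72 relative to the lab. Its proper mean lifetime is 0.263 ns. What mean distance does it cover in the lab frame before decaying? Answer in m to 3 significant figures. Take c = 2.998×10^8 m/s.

d ≈ 0.199 m

β = √(1 − 1/γ²) = √(1 − 1/2.72²) = 0.92997
Dilated lifetime: Δt = γτ₀ = 2.72 × 0.263 ns = 0.71536 ns
d = vΔt = 0.92997c × 0.71536 ns = 2.7880×10^8 m/s × 7.1536×10^-10 s = 0.199 m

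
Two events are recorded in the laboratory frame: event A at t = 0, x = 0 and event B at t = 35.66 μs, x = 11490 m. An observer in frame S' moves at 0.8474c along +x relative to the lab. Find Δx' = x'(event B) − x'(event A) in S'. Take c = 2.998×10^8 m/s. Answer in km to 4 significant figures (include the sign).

γ = 1/√(1 − 0.8474²) = 1.88340
Δx' = γ(Δx − vΔt) = 1.88340 × (11490 m − 0.8474×(2.998×10^8 m/s)×35.66×10^-6 s)
= 1.88340 × (2430.56 m) = 4.578 km

Δx' ≈ 4.578 km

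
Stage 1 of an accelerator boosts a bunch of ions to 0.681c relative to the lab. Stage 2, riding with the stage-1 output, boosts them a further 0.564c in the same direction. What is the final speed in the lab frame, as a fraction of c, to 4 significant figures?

u ≈ 0.8995c

Compose boost 2: (0.564 + 0.681)/(1 + 0.564×0.681) = 1.245/1.38408 = 0.8995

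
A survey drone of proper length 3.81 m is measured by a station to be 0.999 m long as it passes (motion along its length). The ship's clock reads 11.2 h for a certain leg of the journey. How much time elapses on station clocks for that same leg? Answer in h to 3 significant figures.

Δt ≈ 42.7 h

Length contraction ⇒ γ = L₀/L = 3.81/0.999 = 3.8138
Time dilation: Δt = γτ₀ = 3.8138 × 11.2 h = 42.7 h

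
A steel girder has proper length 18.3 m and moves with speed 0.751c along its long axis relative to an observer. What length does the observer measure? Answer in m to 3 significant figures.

γ = 1/√(1 − 0.751²) = 1.5145
Length contraction: L = L₀/γ = 18.3/1.5145 = 12.1 m

L ≈ 12.1 m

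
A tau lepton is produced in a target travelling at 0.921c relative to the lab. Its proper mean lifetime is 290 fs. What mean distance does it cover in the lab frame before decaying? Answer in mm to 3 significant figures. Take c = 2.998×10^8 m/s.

d ≈ 0.206 mm

γ = 1/√(1 − 0.921²) = 2.5670
Dilated lifetime: Δt = γτ₀ = 2.5670 × 290 fs = 744.42 fs
d = vΔt = 0.921c × 744.42 fs = 2.7612×10^8 m/s × 7.4442×10^-13 s = 0.206 mm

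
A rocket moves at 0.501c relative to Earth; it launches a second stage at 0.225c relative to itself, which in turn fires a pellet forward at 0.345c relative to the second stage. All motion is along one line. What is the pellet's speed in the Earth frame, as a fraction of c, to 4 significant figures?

u ≈ 0.8142c

Compose boost 2: (0.225 + 0.501)/(1 + 0.225×0.501) = 0.7260/1.11272 = 0.652452
Compose boost 3: (0.345 + 0.652452)/(1 + 0.345×0.652452) = 0.997452/1.22510 = 0.8142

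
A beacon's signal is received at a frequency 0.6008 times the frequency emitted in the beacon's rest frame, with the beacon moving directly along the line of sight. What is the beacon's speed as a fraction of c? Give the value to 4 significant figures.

β ≈ 0.4696

f_obs/f_src = √((1−β)/(1+β)) = 0.6008  ⇒  (1−β)/(1+β) = 0.360961
β = |1 − D²|/(1 + D²) = |1 − 0.360961|/(1 + 0.360961) = 0.4696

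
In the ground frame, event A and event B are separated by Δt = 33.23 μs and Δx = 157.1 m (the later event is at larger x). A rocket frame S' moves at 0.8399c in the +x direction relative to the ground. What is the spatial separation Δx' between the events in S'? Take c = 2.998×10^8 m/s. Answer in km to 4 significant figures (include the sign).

Δx' ≈ -15.13 km

γ = 1/√(1 − 0.8399²) = 1.84250
Δx' = γ(Δx − vΔt) = 1.84250 × (157.1 m − 0.8399×(2.998×10^8 m/s)×33.23×10^-6 s)
= 1.84250 × (-8210.28 m) = -15.13 km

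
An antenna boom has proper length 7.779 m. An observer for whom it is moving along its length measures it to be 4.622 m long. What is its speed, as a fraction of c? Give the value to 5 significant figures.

β ≈ 0.80434

γ = L₀/L = 7.779/4.622 = 1.683038
β = √(1 − 1/γ²) = 0.80434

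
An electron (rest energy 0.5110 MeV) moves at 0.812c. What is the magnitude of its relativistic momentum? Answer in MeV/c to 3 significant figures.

γ = 1/√(1 − 0.812²) = 1.7133
p = γβm₀c = 1.7133 × 0.812 × 0.5110 MeV/c = 0.711 MeV/c

p ≈ 0.711 MeV/c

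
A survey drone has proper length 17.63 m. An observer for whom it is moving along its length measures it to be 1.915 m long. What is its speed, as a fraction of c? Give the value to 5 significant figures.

β ≈ 0.99408

γ = L₀/L = 17.63/1.915 = 9.206266
β = √(1 − 1/γ²) = 0.99408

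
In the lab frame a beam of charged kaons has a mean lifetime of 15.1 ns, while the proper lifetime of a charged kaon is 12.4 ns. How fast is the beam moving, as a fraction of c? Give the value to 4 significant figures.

β ≈ 0.5707

γ = Δt/τ₀ = 15.1/12.4 = 1.21774
β = √(1 − 1/γ²) = √(1 − 1/1.21774²) = 0.5707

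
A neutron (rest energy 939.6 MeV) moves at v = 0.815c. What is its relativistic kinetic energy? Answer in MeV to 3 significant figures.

K ≈ 682 MeV

γ = 1/√(1 − 0.815²) = 1.7257
K = (γ − 1)m₀c² = (1.7257 − 1) × 939.6 MeV = 0.72574 × 939.6 MeV = 682 MeV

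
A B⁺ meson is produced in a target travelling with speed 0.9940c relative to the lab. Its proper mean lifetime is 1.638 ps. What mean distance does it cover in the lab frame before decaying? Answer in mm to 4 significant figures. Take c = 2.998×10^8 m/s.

d ≈ 4.463 mm

γ = 1/√(1 − 0.9940²) = 9.14243
Dilated lifetime: Δt = γτ₀ = 9.14243 × 1.638 ps = 14.9753 ps
d = vΔt = 0.9940c × 14.9753 ps = 2.98001×10^8 m/s × 1.49753×10^-11 s = 4.463 mm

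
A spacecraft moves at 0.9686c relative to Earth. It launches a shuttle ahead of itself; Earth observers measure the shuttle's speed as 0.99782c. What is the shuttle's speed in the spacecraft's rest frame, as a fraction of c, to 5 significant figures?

u' ≈ 0.87194c

Inverse velocity addition: u' = (u − v)/(1 − uv/c²)
= (0.99782 − 0.9686)/(1 − 0.99782×0.9686) = 0.029220/0.03351155 = 0.87194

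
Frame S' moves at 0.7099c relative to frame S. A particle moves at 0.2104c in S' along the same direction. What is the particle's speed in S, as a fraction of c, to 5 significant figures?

u ≈ 0.80070c

Relativistic velocity addition: u = (u' + v)/(1 + u'v/c²)
= (0.2104 + 0.7099)/(1 + 0.2104×0.7099) = 0.92030/1.149363 = 0.80070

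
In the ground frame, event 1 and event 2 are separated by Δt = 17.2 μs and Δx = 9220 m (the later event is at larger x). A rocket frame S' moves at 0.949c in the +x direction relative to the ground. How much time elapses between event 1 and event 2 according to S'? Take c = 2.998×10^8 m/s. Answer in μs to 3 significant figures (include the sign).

γ = 1/√(1 − 0.949²) = 3.1718
Δt' = γ(Δt − vΔx/c²) = 3.1718 × (17.2 μs − 0.949×9220 m / (2.998×10^8 m/s))
= 3.1718 × (-11.985 μs) = -38.0 μs

Δt' ≈ -38.0 μs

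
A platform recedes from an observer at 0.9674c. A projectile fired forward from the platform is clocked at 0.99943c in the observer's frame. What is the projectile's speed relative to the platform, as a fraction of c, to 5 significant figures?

u' ≈ 0.96617c

Inverse velocity addition: u' = (u − v)/(1 − uv/c²)
= (0.99943 − 0.9674)/(1 − 0.99943×0.9674) = 0.032030/0.03315142 = 0.96617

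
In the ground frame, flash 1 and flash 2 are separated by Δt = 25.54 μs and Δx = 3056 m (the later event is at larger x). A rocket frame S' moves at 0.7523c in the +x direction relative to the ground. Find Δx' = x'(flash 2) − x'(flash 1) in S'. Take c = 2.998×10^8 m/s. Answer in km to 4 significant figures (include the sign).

Δx' ≈ -4.105 km

γ = 1/√(1 − 0.7523²) = 1.51786
Δx' = γ(Δx − vΔt) = 1.51786 × (3056 m − 0.7523×(2.998×10^8 m/s)×25.54×10^-6 s)
= 1.51786 × (-2704.28 m) = -4.105 km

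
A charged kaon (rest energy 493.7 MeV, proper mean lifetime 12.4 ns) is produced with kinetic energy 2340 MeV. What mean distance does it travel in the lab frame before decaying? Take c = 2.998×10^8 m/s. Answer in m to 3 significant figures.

d ≈ 21.0 m

γ = 1 + K/(m₀c²) = 1 + 2340/493.7 = 5.7397
β = √(1 − 1/γ²) = 0.98471
Dilated lifetime: γτ₀ = 5.7397 × 12.4 ns = 71.173 ns
d = βc·γτ₀ = 0.98471 × (2.998×10^8 m/s) × 7.1173×10^-8 s = 21.0 m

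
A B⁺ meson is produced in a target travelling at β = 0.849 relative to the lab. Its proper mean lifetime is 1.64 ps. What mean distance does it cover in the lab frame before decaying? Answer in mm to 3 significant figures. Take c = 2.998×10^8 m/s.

γ = 1/√(1 − 0.849²) = 1.8925
Dilated lifetime: Δt = γτ₀ = 1.8925 × 1.64 ps = 3.1038 ps
d = vΔt = 0.849c × 3.1038 ps = 2.5453×10^8 m/s × 3.1038×10^-12 s = 0.790 mm

d ≈ 0.790 mm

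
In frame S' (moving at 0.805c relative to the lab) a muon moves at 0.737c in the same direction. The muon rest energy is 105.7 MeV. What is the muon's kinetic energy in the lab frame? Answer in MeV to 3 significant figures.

u_lab = (0.737 + 0.805)/(1 + 0.737×0.805) = 0.967812
γ = 1/√(1 − 0.967812²) = 3.9734
K = (γ − 1)m₀c² = (3.9734 − 1) × 105.7 = 2.9734 × 105.7 = 314 MeV

K ≈ 314 MeV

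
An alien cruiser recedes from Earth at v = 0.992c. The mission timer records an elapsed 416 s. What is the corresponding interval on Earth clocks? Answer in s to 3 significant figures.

Δt ≈ 3300 s

γ = 1/√(1 − 0.992²) = 7.9216
Time dilation: Δt = γτ₀ = 7.9216 × 416 s = 3300 s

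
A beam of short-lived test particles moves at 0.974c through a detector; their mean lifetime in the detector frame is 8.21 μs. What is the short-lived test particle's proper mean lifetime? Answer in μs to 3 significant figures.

γ = 1/√(1 − 0.974²) = 4.4141
Proper time: τ₀ = Δt/γ = 8.21/4.4141 = 1.86 μs

τ₀ ≈ 1.86 μs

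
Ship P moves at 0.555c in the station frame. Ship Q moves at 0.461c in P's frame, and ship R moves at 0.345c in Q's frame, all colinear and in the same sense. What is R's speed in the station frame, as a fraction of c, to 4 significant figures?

Compose boost 2: (0.461 + 0.555)/(1 + 0.461×0.555) = 1.016/1.25585 = 0.809011
Compose boost 3: (0.345 + 0.809011)/(1 + 0.345×0.809011) = 1.15401/1.27911 = 0.9022

u ≈ 0.9022c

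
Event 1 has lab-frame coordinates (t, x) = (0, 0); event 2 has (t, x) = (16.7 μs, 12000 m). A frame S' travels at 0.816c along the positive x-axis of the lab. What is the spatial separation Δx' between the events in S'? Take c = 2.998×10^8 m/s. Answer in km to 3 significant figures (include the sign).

γ = 1/√(1 − 0.816²) = 1.7299
Δx' = γ(Δx − vΔt) = 1.7299 × (12000 m − 0.816×(2.998×10^8 m/s)×16.7×10^-6 s)
= 1.7299 × (7914.6 m) = 13.7 km

Δx' ≈ 13.7 km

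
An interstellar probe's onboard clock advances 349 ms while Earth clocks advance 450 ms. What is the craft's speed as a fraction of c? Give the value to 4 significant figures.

β ≈ 0.6313

γ = Δt/τ₀ = 450/349 = 1.28940
β = √(1 − 1/γ²) = √(1 − 1/1.28940²) = 0.6313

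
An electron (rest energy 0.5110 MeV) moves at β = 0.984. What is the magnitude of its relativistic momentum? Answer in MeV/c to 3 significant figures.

γ = 1/√(1 − 0.984²) = 5.6127
p = γβm₀c = 5.6127 × 0.984 × 0.5110 MeV/c = 2.82 MeV/c

p ≈ 2.82 MeV/c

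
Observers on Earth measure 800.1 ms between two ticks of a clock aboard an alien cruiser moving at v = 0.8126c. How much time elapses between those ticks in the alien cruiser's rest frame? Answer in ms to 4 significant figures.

γ = 1/√(1 − 0.8126²) = 1.71579
Proper time: τ₀ = Δt/γ = 800.1/1.71579 = 466.3 ms

τ₀ ≈ 466.3 ms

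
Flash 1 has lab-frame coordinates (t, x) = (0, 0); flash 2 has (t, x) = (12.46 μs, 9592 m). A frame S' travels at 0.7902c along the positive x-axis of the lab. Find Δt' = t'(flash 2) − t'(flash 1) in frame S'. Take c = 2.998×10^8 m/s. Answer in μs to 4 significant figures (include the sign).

Δt' ≈ -20.92 μs

γ = 1/√(1 − 0.7902²) = 1.63172
Δt' = γ(Δt − vΔx/c²) = 1.63172 × (12.46 μs − 0.7902×9592 m / (2.998×10^8 m/s))
= 1.63172 × (-12.8222 μs) = -20.92 μs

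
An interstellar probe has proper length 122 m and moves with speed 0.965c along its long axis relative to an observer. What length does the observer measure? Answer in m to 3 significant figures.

L ≈ 32.0 m

γ = 1/√(1 − 0.965²) = 3.8132
Length contraction: L = L₀/γ = 122/3.8132 = 32.0 m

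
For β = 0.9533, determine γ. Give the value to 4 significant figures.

γ = 1/√(1 − β²) = 1/√(1 − 0.9533²) = 1/√(0.0912191) = 3.311

γ ≈ 3.311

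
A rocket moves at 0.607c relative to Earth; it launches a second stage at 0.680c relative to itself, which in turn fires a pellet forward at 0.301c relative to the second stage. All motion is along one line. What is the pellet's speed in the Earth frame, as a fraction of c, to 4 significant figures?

u ≈ 0.9512c

Compose boost 2: (0.680 + 0.607)/(1 + 0.680×0.607) = 1.287/1.41276 = 0.910983
Compose boost 3: (0.301 + 0.910983)/(1 + 0.301×0.910983) = 1.21198/1.27421 = 0.9512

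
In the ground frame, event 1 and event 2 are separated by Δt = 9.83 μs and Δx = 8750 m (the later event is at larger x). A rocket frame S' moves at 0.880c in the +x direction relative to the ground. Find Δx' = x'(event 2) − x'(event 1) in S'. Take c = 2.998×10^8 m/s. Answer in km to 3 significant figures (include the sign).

γ = 1/√(1 − 0.880²) = 2.1054
Δx' = γ(Δx − vΔt) = 2.1054 × (8750 m − 0.880×(2.998×10^8 m/s)×9.83×10^-6 s)
= 2.1054 × (6156.6 m) = 13.0 km

Δx' ≈ 13.0 km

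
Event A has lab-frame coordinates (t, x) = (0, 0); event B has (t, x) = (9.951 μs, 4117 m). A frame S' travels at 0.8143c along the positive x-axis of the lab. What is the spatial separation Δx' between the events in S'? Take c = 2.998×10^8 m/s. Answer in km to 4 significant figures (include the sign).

γ = 1/√(1 − 0.8143²) = 1.72282
Δx' = γ(Δx − vΔt) = 1.72282 × (4117 m − 0.8143×(2.998×10^8 m/s)×9.951×10^-6 s)
= 1.72282 × (1687.69 m) = 2.908 km

Δx' ≈ 2.908 km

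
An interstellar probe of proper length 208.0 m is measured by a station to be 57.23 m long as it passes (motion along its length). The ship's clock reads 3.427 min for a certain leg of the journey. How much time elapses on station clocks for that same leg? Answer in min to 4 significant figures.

Length contraction ⇒ γ = L₀/L = 208.0/57.23 = 3.63446
Time dilation: Δt = γτ₀ = 3.63446 × 3.427 min = 12.46 min

Δt ≈ 12.46 min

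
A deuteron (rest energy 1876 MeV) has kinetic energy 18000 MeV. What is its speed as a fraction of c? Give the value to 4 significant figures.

β ≈ 0.9955

γ = 1 + K/(m₀c²) = 1 + 18000/1876 = 10.5949
β = √(1 − 1/γ²) = 0.9955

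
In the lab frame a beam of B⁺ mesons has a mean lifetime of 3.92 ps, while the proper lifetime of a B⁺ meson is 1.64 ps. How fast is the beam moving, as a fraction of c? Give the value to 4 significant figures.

β ≈ 0.9083

γ = Δt/τ₀ = 3.92/1.64 = 2.39024
β = √(1 − 1/γ²) = √(1 − 1/2.39024²) = 0.9083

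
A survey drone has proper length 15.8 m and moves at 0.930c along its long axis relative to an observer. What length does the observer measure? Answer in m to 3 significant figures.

γ = 1/√(1 − 0.930²) = 2.7206
Length contraction: L = L₀/γ = 15.8/2.7206 = 5.81 m

L ≈ 5.81 m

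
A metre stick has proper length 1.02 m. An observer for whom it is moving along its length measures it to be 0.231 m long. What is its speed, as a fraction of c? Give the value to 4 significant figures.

γ = L₀/L = 1.02/0.231 = 4.41558
β = √(1 − 1/γ²) = 0.9740

β ≈ 0.9740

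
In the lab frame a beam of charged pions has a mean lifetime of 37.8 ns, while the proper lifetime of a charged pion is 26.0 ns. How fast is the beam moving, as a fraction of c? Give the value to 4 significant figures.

β ≈ 0.7259

γ = Δt/τ₀ = 37.8/26.0 = 1.45385
β = √(1 − 1/γ²) = √(1 − 1/1.45385²) = 0.7259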